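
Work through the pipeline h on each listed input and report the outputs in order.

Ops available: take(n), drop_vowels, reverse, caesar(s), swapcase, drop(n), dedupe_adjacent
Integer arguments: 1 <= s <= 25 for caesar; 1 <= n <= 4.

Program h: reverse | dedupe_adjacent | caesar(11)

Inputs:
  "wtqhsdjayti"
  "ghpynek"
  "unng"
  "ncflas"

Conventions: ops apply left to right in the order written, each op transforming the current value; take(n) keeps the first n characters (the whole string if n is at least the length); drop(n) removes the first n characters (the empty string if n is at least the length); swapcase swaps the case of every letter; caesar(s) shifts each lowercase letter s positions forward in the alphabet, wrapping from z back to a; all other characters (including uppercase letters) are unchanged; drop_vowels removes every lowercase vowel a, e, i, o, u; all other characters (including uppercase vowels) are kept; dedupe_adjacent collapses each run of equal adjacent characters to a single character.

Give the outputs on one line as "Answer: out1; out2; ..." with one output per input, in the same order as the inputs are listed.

"tejluodsbeh"; "vpyjasr"; "ryf"; "dlwqny"

Execution, op by op:
  "wtqhsdjayti" -> "ityajdshqtw" -> "ityajdshqtw" -> "tejluodsbeh"
  "ghpynek" -> "kenyphg" -> "kenyphg" -> "vpyjasr"
  "unng" -> "gnnu" -> "gnu" -> "ryf"
  "ncflas" -> "salfcn" -> "salfcn" -> "dlwqny"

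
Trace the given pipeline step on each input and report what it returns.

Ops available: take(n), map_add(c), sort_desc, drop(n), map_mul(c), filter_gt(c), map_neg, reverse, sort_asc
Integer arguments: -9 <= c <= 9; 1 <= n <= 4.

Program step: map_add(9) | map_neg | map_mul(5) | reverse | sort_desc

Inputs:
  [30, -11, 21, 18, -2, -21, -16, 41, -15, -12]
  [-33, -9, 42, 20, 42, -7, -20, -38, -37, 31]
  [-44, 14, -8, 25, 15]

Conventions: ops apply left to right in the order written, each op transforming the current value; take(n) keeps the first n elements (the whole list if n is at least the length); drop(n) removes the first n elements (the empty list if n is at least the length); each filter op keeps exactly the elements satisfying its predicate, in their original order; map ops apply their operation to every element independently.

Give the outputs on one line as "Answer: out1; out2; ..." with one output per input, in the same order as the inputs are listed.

Execution, op by op:
  [30, -11, 21, 18, -2, -21, -16, 41, -15, -12] -> [39, -2, 30, 27, 7, -12, -7, 50, -6, -3] -> [-39, 2, -30, -27, -7, 12, 7, -50, 6, 3] -> [-195, 10, -150, -135, -35, 60, 35, -250, 30, 15] -> [15, 30, -250, 35, 60, -35, -135, -150, 10, -195] -> [60, 35, 30, 15, 10, -35, -135, -150, -195, -250]
  [-33, -9, 42, 20, 42, -7, -20, -38, -37, 31] -> [-24, 0, 51, 29, 51, 2, -11, -29, -28, 40] -> [24, 0, -51, -29, -51, -2, 11, 29, 28, -40] -> [120, 0, -255, -145, -255, -10, 55, 145, 140, -200] -> [-200, 140, 145, 55, -10, -255, -145, -255, 0, 120] -> [145, 140, 120, 55, 0, -10, -145, -200, -255, -255]
  [-44, 14, -8, 25, 15] -> [-35, 23, 1, 34, 24] -> [35, -23, -1, -34, -24] -> [175, -115, -5, -170, -120] -> [-120, -170, -5, -115, 175] -> [175, -5, -115, -120, -170]

[60, 35, 30, 15, 10, -35, -135, -150, -195, -250]; [145, 140, 120, 55, 0, -10, -145, -200, -255, -255]; [175, -5, -115, -120, -170]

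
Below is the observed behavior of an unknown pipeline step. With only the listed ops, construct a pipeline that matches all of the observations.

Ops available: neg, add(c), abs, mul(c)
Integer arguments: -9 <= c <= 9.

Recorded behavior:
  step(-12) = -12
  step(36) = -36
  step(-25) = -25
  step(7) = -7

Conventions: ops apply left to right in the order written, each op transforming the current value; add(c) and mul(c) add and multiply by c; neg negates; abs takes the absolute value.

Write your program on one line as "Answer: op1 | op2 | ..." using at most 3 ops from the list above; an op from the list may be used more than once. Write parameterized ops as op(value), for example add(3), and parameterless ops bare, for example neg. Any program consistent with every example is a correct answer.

mul(-1) | abs | mul(-1)

Check, running the answer program on each example:
  -12 -> 12 -> 12 -> -12
  36 -> -36 -> 36 -> -36
  -25 -> 25 -> 25 -> -25
  7 -> -7 -> 7 -> -7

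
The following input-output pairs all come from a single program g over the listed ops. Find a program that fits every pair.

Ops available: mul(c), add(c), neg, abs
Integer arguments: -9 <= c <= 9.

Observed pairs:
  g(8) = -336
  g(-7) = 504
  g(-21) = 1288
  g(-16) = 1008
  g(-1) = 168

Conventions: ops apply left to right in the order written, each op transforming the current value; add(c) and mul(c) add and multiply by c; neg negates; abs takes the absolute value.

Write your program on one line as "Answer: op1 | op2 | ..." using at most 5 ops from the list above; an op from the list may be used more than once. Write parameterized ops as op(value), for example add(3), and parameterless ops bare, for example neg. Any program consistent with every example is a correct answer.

neg | add(2) | mul(-7) | mul(-8)

Check, running the answer program on each example:
  8 -> -8 -> -6 -> 42 -> -336
  -7 -> 7 -> 9 -> -63 -> 504
  -21 -> 21 -> 23 -> -161 -> 1288
  -16 -> 16 -> 18 -> -126 -> 1008
  -1 -> 1 -> 3 -> -21 -> 168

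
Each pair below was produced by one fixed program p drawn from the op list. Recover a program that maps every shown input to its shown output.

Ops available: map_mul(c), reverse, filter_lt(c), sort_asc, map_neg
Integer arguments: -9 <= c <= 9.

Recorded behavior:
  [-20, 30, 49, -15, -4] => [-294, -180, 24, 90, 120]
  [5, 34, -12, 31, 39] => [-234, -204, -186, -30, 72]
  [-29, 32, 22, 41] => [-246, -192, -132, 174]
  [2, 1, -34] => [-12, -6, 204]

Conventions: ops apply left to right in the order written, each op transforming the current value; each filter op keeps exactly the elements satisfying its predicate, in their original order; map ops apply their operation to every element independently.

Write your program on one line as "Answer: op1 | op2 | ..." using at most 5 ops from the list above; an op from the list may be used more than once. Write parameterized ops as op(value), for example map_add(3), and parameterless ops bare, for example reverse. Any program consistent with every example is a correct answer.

sort_asc | map_neg | sort_asc | map_mul(-6) | map_neg

Check, running the answer program on each example:
  [-20, 30, 49, -15, -4] -> [-20, -15, -4, 30, 49] -> [20, 15, 4, -30, -49] -> [-49, -30, 4, 15, 20] -> [294, 180, -24, -90, -120] -> [-294, -180, 24, 90, 120]
  [5, 34, -12, 31, 39] -> [-12, 5, 31, 34, 39] -> [12, -5, -31, -34, -39] -> [-39, -34, -31, -5, 12] -> [234, 204, 186, 30, -72] -> [-234, -204, -186, -30, 72]
  [-29, 32, 22, 41] -> [-29, 22, 32, 41] -> [29, -22, -32, -41] -> [-41, -32, -22, 29] -> [246, 192, 132, -174] -> [-246, -192, -132, 174]
  [2, 1, -34] -> [-34, 1, 2] -> [34, -1, -2] -> [-2, -1, 34] -> [12, 6, -204] -> [-12, -6, 204]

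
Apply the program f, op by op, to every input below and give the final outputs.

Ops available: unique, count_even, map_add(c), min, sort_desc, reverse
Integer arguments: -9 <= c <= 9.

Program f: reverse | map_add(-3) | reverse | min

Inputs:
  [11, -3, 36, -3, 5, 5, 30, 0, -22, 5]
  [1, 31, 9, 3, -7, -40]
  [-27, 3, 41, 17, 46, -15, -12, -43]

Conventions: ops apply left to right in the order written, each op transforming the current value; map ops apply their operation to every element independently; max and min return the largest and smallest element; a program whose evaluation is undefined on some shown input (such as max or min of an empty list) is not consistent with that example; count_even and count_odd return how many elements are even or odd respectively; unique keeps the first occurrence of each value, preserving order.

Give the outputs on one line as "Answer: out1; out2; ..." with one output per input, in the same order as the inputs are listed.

-25; -43; -46

Execution, op by op:
  [11, -3, 36, -3, 5, 5, 30, 0, -22, 5] -> [5, -22, 0, 30, 5, 5, -3, 36, -3, 11] -> [2, -25, -3, 27, 2, 2, -6, 33, -6, 8] -> [8, -6, 33, -6, 2, 2, 27, -3, -25, 2] -> -25
  [1, 31, 9, 3, -7, -40] -> [-40, -7, 3, 9, 31, 1] -> [-43, -10, 0, 6, 28, -2] -> [-2, 28, 6, 0, -10, -43] -> -43
  [-27, 3, 41, 17, 46, -15, -12, -43] -> [-43, -12, -15, 46, 17, 41, 3, -27] -> [-46, -15, -18, 43, 14, 38, 0, -30] -> [-30, 0, 38, 14, 43, -18, -15, -46] -> -46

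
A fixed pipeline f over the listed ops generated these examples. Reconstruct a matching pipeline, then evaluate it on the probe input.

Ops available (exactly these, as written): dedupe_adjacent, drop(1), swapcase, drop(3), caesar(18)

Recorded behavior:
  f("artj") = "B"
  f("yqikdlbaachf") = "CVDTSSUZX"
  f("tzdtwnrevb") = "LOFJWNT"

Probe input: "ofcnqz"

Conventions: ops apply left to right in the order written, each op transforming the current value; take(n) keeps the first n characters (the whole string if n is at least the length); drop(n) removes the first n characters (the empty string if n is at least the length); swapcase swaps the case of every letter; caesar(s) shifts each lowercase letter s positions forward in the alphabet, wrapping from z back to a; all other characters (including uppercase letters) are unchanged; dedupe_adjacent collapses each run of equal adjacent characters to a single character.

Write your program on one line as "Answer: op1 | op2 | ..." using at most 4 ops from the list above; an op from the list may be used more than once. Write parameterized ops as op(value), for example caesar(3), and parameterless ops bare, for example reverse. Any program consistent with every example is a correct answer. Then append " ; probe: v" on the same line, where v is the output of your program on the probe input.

caesar(18) | drop(3) | swapcase ; probe: "FIR"

Check, running the answer program on each example:
  "artj" -> "sjlb" -> "b" -> "B"
  "yqikdlbaachf" -> "qiacvdtssuzx" -> "cvdtssuzx" -> "CVDTSSUZX"
  "tzdtwnrevb" -> "lrvlofjwnt" -> "lofjwnt" -> "LOFJWNT"
  probe: "ofcnqz" -> "gxufir" -> "fir" -> "FIR"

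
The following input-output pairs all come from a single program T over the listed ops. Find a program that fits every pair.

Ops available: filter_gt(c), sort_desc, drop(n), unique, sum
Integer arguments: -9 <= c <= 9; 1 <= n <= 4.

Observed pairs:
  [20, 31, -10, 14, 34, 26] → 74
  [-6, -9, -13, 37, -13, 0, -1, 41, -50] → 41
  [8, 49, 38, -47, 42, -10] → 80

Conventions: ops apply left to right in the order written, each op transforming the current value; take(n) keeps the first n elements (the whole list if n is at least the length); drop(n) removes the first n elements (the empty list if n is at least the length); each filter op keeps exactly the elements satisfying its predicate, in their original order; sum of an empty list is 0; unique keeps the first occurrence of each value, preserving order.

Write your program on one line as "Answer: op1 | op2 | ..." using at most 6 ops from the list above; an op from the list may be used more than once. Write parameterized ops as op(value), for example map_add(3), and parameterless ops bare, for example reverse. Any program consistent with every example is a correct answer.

unique | drop(1) | filter_gt(2) | drop(1) | sum

Check, running the answer program on each example:
  [20, 31, -10, 14, 34, 26] -> [20, 31, -10, 14, 34, 26] -> [31, -10, 14, 34, 26] -> [31, 14, 34, 26] -> [14, 34, 26] -> 74
  [-6, -9, -13, 37, -13, 0, -1, 41, -50] -> [-6, -9, -13, 37, 0, -1, 41, -50] -> [-9, -13, 37, 0, -1, 41, -50] -> [37, 41] -> [41] -> 41
  [8, 49, 38, -47, 42, -10] -> [8, 49, 38, -47, 42, -10] -> [49, 38, -47, 42, -10] -> [49, 38, 42] -> [38, 42] -> 80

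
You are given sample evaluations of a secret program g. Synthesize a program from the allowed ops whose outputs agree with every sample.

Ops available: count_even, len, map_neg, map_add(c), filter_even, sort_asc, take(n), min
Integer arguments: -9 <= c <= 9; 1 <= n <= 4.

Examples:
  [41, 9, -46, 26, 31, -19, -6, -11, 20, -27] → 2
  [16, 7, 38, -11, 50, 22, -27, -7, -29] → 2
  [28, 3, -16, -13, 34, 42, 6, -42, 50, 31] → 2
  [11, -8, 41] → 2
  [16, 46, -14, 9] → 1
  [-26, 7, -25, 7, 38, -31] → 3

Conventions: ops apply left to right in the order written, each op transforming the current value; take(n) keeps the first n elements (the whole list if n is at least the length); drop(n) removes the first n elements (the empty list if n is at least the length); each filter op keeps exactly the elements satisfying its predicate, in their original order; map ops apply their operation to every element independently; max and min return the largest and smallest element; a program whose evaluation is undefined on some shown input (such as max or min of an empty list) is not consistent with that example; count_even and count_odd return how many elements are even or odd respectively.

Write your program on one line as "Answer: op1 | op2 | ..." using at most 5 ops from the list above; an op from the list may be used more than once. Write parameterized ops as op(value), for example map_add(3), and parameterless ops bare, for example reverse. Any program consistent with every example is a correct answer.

take(4) | map_add(9) | sort_asc | map_neg | count_even

Check, running the answer program on each example:
  [41, 9, -46, 26, 31, -19, -6, -11, 20, -27] -> [41, 9, -46, 26] -> [50, 18, -37, 35] -> [-37, 18, 35, 50] -> [37, -18, -35, -50] -> 2
  [16, 7, 38, -11, 50, 22, -27, -7, -29] -> [16, 7, 38, -11] -> [25, 16, 47, -2] -> [-2, 16, 25, 47] -> [2, -16, -25, -47] -> 2
  [28, 3, -16, -13, 34, 42, 6, -42, 50, 31] -> [28, 3, -16, -13] -> [37, 12, -7, -4] -> [-7, -4, 12, 37] -> [7, 4, -12, -37] -> 2
  [11, -8, 41] -> [11, -8, 41] -> [20, 1, 50] -> [1, 20, 50] -> [-1, -20, -50] -> 2
  [16, 46, -14, 9] -> [16, 46, -14, 9] -> [25, 55, -5, 18] -> [-5, 18, 25, 55] -> [5, -18, -25, -55] -> 1
  [-26, 7, -25, 7, 38, -31] -> [-26, 7, -25, 7] -> [-17, 16, -16, 16] -> [-17, -16, 16, 16] -> [17, 16, -16, -16] -> 3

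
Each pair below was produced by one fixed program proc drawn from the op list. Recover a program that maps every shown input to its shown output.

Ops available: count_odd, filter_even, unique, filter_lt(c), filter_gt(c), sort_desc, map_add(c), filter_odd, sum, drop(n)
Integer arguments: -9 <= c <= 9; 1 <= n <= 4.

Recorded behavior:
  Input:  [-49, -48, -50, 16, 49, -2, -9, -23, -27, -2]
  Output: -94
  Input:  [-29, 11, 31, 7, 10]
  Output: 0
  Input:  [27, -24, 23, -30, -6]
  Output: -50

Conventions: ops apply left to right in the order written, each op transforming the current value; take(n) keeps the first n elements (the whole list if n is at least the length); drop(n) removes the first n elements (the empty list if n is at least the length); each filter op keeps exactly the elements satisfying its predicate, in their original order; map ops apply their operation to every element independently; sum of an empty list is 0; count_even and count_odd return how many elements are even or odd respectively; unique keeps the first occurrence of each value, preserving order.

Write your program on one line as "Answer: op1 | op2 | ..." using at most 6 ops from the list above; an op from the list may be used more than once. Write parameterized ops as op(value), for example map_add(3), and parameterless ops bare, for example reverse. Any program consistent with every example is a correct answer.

sort_desc | drop(3) | map_add(2) | filter_even | sum

Check, running the answer program on each example:
  [-49, -48, -50, 16, 49, -2, -9, -23, -27, -2] -> [49, 16, -2, -2, -9, -23, -27, -48, -49, -50] -> [-2, -9, -23, -27, -48, -49, -50] -> [0, -7, -21, -25, -46, -47, -48] -> [0, -46, -48] -> -94
  [-29, 11, 31, 7, 10] -> [31, 11, 10, 7, -29] -> [7, -29] -> [9, -27] -> [] -> 0
  [27, -24, 23, -30, -6] -> [27, 23, -6, -24, -30] -> [-24, -30] -> [-22, -28] -> [-22, -28] -> -50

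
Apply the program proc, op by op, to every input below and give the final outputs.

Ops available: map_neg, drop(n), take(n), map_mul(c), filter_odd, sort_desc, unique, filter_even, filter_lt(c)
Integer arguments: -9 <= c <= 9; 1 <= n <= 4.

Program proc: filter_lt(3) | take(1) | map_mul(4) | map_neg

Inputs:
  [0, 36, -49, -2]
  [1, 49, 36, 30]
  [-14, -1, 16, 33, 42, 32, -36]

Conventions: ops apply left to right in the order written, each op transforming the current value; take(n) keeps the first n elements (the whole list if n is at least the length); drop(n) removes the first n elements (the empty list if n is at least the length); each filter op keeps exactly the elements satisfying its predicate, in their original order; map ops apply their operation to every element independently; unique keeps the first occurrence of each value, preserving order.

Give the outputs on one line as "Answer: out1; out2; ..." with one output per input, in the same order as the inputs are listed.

[0]; [-4]; [56]

Execution, op by op:
  [0, 36, -49, -2] -> [0, -49, -2] -> [0] -> [0] -> [0]
  [1, 49, 36, 30] -> [1] -> [1] -> [4] -> [-4]
  [-14, -1, 16, 33, 42, 32, -36] -> [-14, -1, -36] -> [-14] -> [-56] -> [56]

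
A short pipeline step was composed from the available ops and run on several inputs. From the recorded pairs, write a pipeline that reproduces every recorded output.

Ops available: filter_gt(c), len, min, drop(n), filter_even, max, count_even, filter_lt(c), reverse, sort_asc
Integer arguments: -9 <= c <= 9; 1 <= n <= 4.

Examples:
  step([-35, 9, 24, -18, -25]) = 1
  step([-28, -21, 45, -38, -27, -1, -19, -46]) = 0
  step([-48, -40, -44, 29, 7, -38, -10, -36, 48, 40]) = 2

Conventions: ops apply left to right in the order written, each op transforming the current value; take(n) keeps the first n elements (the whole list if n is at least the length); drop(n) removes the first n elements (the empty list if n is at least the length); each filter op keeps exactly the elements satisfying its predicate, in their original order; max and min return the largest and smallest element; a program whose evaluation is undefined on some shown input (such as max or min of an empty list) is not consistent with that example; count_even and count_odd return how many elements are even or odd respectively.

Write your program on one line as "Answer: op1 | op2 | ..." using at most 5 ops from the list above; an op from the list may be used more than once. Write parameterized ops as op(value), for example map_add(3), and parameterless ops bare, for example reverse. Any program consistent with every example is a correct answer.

filter_gt(8) | filter_even | reverse | len

Check, running the answer program on each example:
  [-35, 9, 24, -18, -25] -> [9, 24] -> [24] -> [24] -> 1
  [-28, -21, 45, -38, -27, -1, -19, -46] -> [45] -> [] -> [] -> 0
  [-48, -40, -44, 29, 7, -38, -10, -36, 48, 40] -> [29, 48, 40] -> [48, 40] -> [40, 48] -> 2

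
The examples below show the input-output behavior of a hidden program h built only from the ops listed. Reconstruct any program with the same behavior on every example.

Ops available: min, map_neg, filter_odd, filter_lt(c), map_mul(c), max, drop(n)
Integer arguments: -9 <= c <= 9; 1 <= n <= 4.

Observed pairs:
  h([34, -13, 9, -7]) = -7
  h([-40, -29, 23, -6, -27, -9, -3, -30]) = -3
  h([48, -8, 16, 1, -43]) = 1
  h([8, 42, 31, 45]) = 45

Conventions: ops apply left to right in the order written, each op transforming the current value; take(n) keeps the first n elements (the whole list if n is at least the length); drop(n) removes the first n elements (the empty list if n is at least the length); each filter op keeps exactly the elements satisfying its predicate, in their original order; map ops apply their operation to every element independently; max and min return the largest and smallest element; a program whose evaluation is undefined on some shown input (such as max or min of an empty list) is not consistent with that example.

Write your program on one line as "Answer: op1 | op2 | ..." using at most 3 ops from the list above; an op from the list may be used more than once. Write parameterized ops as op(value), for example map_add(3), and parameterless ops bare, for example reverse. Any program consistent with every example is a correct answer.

drop(3) | max

Check, running the answer program on each example:
  [34, -13, 9, -7] -> [-7] -> -7
  [-40, -29, 23, -6, -27, -9, -3, -30] -> [-6, -27, -9, -3, -30] -> -3
  [48, -8, 16, 1, -43] -> [1, -43] -> 1
  [8, 42, 31, 45] -> [45] -> 45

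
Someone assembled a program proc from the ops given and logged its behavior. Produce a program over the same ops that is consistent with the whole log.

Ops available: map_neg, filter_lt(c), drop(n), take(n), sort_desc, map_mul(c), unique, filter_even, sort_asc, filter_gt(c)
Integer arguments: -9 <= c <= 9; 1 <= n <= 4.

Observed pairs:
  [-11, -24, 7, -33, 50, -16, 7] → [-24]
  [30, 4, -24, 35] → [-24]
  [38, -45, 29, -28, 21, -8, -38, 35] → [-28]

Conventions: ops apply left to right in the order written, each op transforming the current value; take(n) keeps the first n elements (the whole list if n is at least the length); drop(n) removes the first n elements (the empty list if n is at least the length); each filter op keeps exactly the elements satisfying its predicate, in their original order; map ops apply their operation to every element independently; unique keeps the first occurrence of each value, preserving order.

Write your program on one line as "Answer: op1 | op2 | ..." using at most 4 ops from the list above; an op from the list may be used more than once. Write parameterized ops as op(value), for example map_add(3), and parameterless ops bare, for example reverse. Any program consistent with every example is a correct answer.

filter_lt(-4) | take(2) | sort_asc | filter_even

Check, running the answer program on each example:
  [-11, -24, 7, -33, 50, -16, 7] -> [-11, -24, -33, -16] -> [-11, -24] -> [-24, -11] -> [-24]
  [30, 4, -24, 35] -> [-24] -> [-24] -> [-24] -> [-24]
  [38, -45, 29, -28, 21, -8, -38, 35] -> [-45, -28, -8, -38] -> [-45, -28] -> [-45, -28] -> [-28]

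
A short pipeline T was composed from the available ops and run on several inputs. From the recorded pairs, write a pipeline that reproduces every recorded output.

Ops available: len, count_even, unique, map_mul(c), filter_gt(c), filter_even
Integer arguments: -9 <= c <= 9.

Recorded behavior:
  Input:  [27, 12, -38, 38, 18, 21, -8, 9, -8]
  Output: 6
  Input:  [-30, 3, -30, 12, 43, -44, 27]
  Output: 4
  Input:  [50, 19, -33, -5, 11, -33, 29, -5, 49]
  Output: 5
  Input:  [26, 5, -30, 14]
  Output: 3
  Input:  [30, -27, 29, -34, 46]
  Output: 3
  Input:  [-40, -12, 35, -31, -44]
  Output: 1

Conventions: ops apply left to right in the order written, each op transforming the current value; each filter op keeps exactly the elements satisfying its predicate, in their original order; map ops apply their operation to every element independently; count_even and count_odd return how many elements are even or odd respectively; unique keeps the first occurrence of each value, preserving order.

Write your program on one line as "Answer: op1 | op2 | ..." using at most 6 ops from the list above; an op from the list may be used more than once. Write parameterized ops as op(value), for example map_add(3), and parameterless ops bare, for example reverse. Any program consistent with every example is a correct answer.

map_mul(6) | unique | filter_gt(-2) | map_mul(-7) | count_even

Check, running the answer program on each example:
  [27, 12, -38, 38, 18, 21, -8, 9, -8] -> [162, 72, -228, 228, 108, 126, -48, 54, -48] -> [162, 72, -228, 228, 108, 126, -48, 54] -> [162, 72, 228, 108, 126, 54] -> [-1134, -504, -1596, -756, -882, -378] -> 6
  [-30, 3, -30, 12, 43, -44, 27] -> [-180, 18, -180, 72, 258, -264, 162] -> [-180, 18, 72, 258, -264, 162] -> [18, 72, 258, 162] -> [-126, -504, -1806, -1134] -> 4
  [50, 19, -33, -5, 11, -33, 29, -5, 49] -> [300, 114, -198, -30, 66, -198, 174, -30, 294] -> [300, 114, -198, -30, 66, 174, 294] -> [300, 114, 66, 174, 294] -> [-2100, -798, -462, -1218, -2058] -> 5
  [26, 5, -30, 14] -> [156, 30, -180, 84] -> [156, 30, -180, 84] -> [156, 30, 84] -> [-1092, -210, -588] -> 3
  [30, -27, 29, -34, 46] -> [180, -162, 174, -204, 276] -> [180, -162, 174, -204, 276] -> [180, 174, 276] -> [-1260, -1218, -1932] -> 3
  [-40, -12, 35, -31, -44] -> [-240, -72, 210, -186, -264] -> [-240, -72, 210, -186, -264] -> [210] -> [-1470] -> 1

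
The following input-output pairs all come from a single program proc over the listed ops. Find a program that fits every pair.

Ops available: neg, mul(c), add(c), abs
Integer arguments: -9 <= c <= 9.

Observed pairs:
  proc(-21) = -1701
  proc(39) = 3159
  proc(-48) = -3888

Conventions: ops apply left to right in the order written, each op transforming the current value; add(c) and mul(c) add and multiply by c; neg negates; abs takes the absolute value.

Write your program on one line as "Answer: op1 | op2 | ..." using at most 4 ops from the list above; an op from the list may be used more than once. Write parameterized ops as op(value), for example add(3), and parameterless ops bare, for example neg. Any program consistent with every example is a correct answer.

mul(-1) | mul(9) | mul(-9)

Check, running the answer program on each example:
  -21 -> 21 -> 189 -> -1701
  39 -> -39 -> -351 -> 3159
  -48 -> 48 -> 432 -> -3888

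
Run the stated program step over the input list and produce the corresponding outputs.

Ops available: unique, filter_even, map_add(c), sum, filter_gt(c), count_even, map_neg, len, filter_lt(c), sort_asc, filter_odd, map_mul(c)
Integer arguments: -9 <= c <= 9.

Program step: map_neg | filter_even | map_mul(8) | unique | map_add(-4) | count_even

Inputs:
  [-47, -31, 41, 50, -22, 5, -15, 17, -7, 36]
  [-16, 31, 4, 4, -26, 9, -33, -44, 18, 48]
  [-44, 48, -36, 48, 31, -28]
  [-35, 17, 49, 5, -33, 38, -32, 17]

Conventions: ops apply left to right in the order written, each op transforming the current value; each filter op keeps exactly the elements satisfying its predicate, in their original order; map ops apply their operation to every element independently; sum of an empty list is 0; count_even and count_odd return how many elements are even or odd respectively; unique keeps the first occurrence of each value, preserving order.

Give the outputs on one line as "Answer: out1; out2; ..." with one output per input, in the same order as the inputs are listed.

Execution, op by op:
  [-47, -31, 41, 50, -22, 5, -15, 17, -7, 36] -> [47, 31, -41, -50, 22, -5, 15, -17, 7, -36] -> [-50, 22, -36] -> [-400, 176, -288] -> [-400, 176, -288] -> [-404, 172, -292] -> 3
  [-16, 31, 4, 4, -26, 9, -33, -44, 18, 48] -> [16, -31, -4, -4, 26, -9, 33, 44, -18, -48] -> [16, -4, -4, 26, 44, -18, -48] -> [128, -32, -32, 208, 352, -144, -384] -> [128, -32, 208, 352, -144, -384] -> [124, -36, 204, 348, -148, -388] -> 6
  [-44, 48, -36, 48, 31, -28] -> [44, -48, 36, -48, -31, 28] -> [44, -48, 36, -48, 28] -> [352, -384, 288, -384, 224] -> [352, -384, 288, 224] -> [348, -388, 284, 220] -> 4
  [-35, 17, 49, 5, -33, 38, -32, 17] -> [35, -17, -49, -5, 33, -38, 32, -17] -> [-38, 32] -> [-304, 256] -> [-304, 256] -> [-308, 252] -> 2

3; 6; 4; 2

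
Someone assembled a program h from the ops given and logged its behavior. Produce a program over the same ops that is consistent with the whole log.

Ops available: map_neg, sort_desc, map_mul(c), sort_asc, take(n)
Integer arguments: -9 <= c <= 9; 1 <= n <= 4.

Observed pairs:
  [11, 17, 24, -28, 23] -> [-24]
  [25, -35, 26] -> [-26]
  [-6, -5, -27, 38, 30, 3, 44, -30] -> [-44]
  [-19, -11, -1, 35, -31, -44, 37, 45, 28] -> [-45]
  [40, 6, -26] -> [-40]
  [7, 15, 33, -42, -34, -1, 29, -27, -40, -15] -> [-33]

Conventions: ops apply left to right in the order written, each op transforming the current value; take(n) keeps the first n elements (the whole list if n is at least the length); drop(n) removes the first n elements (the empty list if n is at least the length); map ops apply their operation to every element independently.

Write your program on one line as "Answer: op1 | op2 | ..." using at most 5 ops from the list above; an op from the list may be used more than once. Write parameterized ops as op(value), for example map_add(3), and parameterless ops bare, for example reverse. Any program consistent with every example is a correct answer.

sort_desc | map_neg | take(3) | take(1)

Check, running the answer program on each example:
  [11, 17, 24, -28, 23] -> [24, 23, 17, 11, -28] -> [-24, -23, -17, -11, 28] -> [-24, -23, -17] -> [-24]
  [25, -35, 26] -> [26, 25, -35] -> [-26, -25, 35] -> [-26, -25, 35] -> [-26]
  [-6, -5, -27, 38, 30, 3, 44, -30] -> [44, 38, 30, 3, -5, -6, -27, -30] -> [-44, -38, -30, -3, 5, 6, 27, 30] -> [-44, -38, -30] -> [-44]
  [-19, -11, -1, 35, -31, -44, 37, 45, 28] -> [45, 37, 35, 28, -1, -11, -19, -31, -44] -> [-45, -37, -35, -28, 1, 11, 19, 31, 44] -> [-45, -37, -35] -> [-45]
  [40, 6, -26] -> [40, 6, -26] -> [-40, -6, 26] -> [-40, -6, 26] -> [-40]
  [7, 15, 33, -42, -34, -1, 29, -27, -40, -15] -> [33, 29, 15, 7, -1, -15, -27, -34, -40, -42] -> [-33, -29, -15, -7, 1, 15, 27, 34, 40, 42] -> [-33, -29, -15] -> [-33]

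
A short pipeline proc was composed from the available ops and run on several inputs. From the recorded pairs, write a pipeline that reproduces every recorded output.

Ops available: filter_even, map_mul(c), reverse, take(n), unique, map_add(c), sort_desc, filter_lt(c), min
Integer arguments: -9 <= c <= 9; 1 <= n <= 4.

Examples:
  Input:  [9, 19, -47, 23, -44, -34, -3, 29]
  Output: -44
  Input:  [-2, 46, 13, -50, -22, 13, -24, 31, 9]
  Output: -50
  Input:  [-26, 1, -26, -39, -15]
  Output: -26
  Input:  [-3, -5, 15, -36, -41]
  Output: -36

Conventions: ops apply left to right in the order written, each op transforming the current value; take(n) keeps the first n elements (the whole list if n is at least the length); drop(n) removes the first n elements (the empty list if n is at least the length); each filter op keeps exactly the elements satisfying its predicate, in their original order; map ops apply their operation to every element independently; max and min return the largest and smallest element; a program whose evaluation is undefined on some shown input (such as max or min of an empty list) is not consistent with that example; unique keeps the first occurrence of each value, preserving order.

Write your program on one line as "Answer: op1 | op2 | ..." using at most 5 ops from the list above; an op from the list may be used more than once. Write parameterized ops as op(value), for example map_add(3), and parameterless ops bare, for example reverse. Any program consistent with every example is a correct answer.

reverse | sort_desc | filter_even | reverse | min

Check, running the answer program on each example:
  [9, 19, -47, 23, -44, -34, -3, 29] -> [29, -3, -34, -44, 23, -47, 19, 9] -> [29, 23, 19, 9, -3, -34, -44, -47] -> [-34, -44] -> [-44, -34] -> -44
  [-2, 46, 13, -50, -22, 13, -24, 31, 9] -> [9, 31, -24, 13, -22, -50, 13, 46, -2] -> [46, 31, 13, 13, 9, -2, -22, -24, -50] -> [46, -2, -22, -24, -50] -> [-50, -24, -22, -2, 46] -> -50
  [-26, 1, -26, -39, -15] -> [-15, -39, -26, 1, -26] -> [1, -15, -26, -26, -39] -> [-26, -26] -> [-26, -26] -> -26
  [-3, -5, 15, -36, -41] -> [-41, -36, 15, -5, -3] -> [15, -3, -5, -36, -41] -> [-36] -> [-36] -> -36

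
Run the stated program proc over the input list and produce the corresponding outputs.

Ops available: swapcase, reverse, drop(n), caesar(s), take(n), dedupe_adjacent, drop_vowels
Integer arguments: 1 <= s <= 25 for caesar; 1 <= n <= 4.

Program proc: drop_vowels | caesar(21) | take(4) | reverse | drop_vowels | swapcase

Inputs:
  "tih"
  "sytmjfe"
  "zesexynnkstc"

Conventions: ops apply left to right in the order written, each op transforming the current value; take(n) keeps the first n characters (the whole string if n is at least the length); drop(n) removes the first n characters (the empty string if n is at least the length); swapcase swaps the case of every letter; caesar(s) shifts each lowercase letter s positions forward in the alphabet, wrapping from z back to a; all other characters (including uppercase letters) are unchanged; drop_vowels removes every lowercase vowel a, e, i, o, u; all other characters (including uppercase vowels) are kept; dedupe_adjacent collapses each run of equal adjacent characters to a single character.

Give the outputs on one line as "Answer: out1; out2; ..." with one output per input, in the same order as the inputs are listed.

"C"; "HTN"; "TSN"

Execution, op by op:
  "tih" -> "th" -> "oc" -> "oc" -> "co" -> "c" -> "C"
  "sytmjfe" -> "sytmjf" -> "ntohea" -> "ntoh" -> "hotn" -> "htn" -> "HTN"
  "zesexynnkstc" -> "zsxynnkstc" -> "unstiifnox" -> "unst" -> "tsnu" -> "tsn" -> "TSN"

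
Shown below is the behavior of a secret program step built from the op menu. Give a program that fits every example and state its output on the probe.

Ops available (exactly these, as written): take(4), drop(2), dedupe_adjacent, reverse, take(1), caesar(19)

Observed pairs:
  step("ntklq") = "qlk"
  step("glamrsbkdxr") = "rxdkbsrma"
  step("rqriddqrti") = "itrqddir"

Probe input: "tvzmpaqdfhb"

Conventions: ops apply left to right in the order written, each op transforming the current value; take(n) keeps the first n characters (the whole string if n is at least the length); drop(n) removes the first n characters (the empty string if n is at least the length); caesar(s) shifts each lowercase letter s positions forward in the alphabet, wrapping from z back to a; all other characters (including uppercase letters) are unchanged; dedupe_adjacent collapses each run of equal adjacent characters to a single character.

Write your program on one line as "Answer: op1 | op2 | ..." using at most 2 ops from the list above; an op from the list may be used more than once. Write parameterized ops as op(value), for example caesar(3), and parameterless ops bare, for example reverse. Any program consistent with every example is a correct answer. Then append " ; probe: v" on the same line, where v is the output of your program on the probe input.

drop(2) | reverse ; probe: "bhfdqapmz"

Check, running the answer program on each example:
  "ntklq" -> "klq" -> "qlk"
  "glamrsbkdxr" -> "amrsbkdxr" -> "rxdkbsrma"
  "rqriddqrti" -> "riddqrti" -> "itrqddir"
  probe: "tvzmpaqdfhb" -> "zmpaqdfhb" -> "bhfdqapmz"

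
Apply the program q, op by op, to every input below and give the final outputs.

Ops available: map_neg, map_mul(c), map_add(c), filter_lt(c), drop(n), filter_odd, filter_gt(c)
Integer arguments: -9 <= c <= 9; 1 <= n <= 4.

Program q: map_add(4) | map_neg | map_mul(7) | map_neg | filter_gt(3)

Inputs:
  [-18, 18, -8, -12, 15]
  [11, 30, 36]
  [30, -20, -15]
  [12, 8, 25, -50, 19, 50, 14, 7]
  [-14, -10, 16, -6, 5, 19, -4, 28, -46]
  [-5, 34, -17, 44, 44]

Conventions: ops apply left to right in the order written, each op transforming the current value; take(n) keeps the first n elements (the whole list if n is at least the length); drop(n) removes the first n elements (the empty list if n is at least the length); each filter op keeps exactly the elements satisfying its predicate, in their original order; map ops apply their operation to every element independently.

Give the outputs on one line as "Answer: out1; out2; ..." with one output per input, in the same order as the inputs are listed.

[154, 133]; [105, 238, 280]; [238]; [112, 84, 203, 161, 378, 126, 77]; [140, 63, 161, 224]; [266, 336, 336]

Execution, op by op:
  [-18, 18, -8, -12, 15] -> [-14, 22, -4, -8, 19] -> [14, -22, 4, 8, -19] -> [98, -154, 28, 56, -133] -> [-98, 154, -28, -56, 133] -> [154, 133]
  [11, 30, 36] -> [15, 34, 40] -> [-15, -34, -40] -> [-105, -238, -280] -> [105, 238, 280] -> [105, 238, 280]
  [30, -20, -15] -> [34, -16, -11] -> [-34, 16, 11] -> [-238, 112, 77] -> [238, -112, -77] -> [238]
  [12, 8, 25, -50, 19, 50, 14, 7] -> [16, 12, 29, -46, 23, 54, 18, 11] -> [-16, -12, -29, 46, -23, -54, -18, -11] -> [-112, -84, -203, 322, -161, -378, -126, -77] -> [112, 84, 203, -322, 161, 378, 126, 77] -> [112, 84, 203, 161, 378, 126, 77]
  [-14, -10, 16, -6, 5, 19, -4, 28, -46] -> [-10, -6, 20, -2, 9, 23, 0, 32, -42] -> [10, 6, -20, 2, -9, -23, 0, -32, 42] -> [70, 42, -140, 14, -63, -161, 0, -224, 294] -> [-70, -42, 140, -14, 63, 161, 0, 224, -294] -> [140, 63, 161, 224]
  [-5, 34, -17, 44, 44] -> [-1, 38, -13, 48, 48] -> [1, -38, 13, -48, -48] -> [7, -266, 91, -336, -336] -> [-7, 266, -91, 336, 336] -> [266, 336, 336]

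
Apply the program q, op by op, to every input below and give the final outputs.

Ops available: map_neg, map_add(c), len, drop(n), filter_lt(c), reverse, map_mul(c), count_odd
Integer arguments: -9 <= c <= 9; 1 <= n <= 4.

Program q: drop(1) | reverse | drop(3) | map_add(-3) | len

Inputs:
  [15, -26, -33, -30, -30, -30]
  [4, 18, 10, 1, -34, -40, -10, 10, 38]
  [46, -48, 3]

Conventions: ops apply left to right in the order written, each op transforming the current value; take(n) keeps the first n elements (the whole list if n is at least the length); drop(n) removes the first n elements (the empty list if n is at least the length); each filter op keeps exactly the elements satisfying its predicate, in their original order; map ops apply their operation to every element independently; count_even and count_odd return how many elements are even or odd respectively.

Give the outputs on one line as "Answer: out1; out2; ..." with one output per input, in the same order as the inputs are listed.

2; 5; 0

Execution, op by op:
  [15, -26, -33, -30, -30, -30] -> [-26, -33, -30, -30, -30] -> [-30, -30, -30, -33, -26] -> [-33, -26] -> [-36, -29] -> 2
  [4, 18, 10, 1, -34, -40, -10, 10, 38] -> [18, 10, 1, -34, -40, -10, 10, 38] -> [38, 10, -10, -40, -34, 1, 10, 18] -> [-40, -34, 1, 10, 18] -> [-43, -37, -2, 7, 15] -> 5
  [46, -48, 3] -> [-48, 3] -> [3, -48] -> [] -> [] -> 0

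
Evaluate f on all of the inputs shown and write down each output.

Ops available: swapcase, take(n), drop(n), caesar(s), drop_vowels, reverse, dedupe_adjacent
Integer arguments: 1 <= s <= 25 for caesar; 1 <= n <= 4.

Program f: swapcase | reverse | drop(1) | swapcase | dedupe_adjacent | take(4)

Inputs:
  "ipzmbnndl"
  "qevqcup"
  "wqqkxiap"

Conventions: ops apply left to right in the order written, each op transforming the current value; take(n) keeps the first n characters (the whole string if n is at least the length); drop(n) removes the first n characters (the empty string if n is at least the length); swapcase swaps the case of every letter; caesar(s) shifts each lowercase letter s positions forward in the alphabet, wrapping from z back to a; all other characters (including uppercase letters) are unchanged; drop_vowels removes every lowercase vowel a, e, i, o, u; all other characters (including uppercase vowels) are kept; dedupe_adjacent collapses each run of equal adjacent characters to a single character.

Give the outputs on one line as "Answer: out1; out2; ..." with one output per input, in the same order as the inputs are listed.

"dnbm"; "ucqv"; "aixk"

Execution, op by op:
  "ipzmbnndl" -> "IPZMBNNDL" -> "LDNNBMZPI" -> "DNNBMZPI" -> "dnnbmzpi" -> "dnbmzpi" -> "dnbm"
  "qevqcup" -> "QEVQCUP" -> "PUCQVEQ" -> "UCQVEQ" -> "ucqveq" -> "ucqveq" -> "ucqv"
  "wqqkxiap" -> "WQQKXIAP" -> "PAIXKQQW" -> "AIXKQQW" -> "aixkqqw" -> "aixkqw" -> "aixk"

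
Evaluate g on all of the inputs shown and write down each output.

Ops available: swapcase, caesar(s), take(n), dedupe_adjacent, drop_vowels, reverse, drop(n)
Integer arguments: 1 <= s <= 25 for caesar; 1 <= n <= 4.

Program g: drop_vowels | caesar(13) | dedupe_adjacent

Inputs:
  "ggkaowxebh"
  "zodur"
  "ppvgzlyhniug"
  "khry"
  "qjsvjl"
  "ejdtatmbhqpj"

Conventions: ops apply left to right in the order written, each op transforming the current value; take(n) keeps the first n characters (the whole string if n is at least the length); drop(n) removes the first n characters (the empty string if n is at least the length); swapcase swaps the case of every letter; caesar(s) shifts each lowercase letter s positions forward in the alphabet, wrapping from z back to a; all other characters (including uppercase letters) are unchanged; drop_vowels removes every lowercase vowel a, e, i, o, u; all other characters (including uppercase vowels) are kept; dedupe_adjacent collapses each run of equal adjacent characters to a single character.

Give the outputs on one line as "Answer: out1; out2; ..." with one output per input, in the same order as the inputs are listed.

"txjkou"; "mqe"; "citmyluat"; "xuel"; "dwfiwy"; "wqgzoudcw"

Execution, op by op:
  "ggkaowxebh" -> "ggkwxbh" -> "ttxjkou" -> "txjkou"
  "zodur" -> "zdr" -> "mqe" -> "mqe"
  "ppvgzlyhniug" -> "ppvgzlyhng" -> "ccitmyluat" -> "citmyluat"
  "khry" -> "khry" -> "xuel" -> "xuel"
  "qjsvjl" -> "qjsvjl" -> "dwfiwy" -> "dwfiwy"
  "ejdtatmbhqpj" -> "jdttmbhqpj" -> "wqggzoudcw" -> "wqgzoudcw"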